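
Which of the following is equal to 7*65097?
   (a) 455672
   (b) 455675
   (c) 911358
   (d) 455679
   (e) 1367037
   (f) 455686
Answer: d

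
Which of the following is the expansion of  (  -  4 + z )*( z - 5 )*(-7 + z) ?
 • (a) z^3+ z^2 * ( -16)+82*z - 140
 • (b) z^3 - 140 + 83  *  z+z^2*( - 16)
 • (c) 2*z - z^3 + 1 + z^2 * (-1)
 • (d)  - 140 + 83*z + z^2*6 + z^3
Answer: b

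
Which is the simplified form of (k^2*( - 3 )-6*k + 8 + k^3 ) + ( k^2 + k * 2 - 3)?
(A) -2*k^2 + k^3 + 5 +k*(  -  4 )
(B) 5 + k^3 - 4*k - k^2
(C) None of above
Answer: A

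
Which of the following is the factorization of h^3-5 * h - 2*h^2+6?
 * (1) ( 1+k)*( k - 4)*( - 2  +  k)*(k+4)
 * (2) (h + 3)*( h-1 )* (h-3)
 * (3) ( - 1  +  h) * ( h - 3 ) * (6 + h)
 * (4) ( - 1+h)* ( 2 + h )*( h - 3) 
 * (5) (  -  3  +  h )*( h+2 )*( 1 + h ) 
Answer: 4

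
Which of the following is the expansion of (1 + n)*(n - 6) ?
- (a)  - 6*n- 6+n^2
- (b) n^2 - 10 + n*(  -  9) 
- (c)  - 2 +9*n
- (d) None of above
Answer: d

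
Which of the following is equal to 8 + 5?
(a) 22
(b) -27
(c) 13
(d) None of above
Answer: c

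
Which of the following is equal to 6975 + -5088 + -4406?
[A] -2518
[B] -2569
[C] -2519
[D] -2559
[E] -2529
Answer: C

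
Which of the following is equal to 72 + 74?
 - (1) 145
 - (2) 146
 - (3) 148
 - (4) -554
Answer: 2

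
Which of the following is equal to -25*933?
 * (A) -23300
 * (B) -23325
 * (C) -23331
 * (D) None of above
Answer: B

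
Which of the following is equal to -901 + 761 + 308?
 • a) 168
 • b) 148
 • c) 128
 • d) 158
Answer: a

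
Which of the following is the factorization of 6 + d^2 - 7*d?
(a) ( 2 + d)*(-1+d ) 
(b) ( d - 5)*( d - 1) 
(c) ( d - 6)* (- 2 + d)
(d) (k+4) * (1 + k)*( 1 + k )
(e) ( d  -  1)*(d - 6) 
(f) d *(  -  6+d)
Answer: e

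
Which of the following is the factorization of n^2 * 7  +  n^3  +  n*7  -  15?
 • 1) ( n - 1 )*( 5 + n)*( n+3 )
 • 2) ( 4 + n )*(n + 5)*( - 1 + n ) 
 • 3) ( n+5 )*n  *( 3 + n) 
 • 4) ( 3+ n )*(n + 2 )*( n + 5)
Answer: 1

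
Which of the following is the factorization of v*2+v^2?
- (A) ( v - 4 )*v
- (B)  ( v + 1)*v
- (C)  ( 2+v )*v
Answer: C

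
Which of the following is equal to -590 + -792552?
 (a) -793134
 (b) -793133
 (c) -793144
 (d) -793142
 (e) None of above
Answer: d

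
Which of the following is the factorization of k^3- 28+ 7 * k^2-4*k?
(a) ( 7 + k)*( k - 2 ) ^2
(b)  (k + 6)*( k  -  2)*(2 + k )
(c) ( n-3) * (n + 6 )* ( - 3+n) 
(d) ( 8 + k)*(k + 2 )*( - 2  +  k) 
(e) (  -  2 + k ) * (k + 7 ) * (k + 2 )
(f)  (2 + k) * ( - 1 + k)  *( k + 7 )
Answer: e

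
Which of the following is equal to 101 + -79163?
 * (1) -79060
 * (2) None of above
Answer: 2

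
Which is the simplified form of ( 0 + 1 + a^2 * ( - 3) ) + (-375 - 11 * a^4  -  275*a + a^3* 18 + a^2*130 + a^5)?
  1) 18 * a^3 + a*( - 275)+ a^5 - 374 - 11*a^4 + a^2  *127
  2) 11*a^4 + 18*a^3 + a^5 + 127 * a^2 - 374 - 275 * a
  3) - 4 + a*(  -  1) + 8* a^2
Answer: 1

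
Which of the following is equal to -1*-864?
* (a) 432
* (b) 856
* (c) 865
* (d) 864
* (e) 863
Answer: d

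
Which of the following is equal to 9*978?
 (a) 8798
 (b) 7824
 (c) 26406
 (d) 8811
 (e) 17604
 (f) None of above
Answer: f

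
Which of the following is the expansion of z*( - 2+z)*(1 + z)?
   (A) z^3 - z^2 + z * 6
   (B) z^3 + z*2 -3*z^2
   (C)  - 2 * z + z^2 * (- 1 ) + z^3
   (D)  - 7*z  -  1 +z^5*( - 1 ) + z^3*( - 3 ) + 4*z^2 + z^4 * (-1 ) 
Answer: C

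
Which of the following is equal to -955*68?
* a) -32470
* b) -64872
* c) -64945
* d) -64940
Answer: d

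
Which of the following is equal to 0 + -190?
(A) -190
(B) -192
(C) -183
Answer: A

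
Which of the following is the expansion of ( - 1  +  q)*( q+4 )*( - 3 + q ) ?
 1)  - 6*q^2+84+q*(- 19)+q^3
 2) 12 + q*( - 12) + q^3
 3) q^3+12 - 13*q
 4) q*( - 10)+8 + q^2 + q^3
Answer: 3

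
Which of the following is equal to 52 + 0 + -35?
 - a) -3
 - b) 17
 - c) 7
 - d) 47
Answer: b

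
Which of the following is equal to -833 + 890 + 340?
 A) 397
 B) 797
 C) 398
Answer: A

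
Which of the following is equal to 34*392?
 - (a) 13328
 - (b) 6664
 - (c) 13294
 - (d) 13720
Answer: a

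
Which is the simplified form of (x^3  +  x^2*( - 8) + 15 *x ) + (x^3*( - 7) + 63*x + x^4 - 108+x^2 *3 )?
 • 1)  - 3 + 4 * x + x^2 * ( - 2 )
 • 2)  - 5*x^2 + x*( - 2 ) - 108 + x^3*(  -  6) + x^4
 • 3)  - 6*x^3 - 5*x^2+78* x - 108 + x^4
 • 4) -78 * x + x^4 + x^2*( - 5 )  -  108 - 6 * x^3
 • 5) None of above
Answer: 3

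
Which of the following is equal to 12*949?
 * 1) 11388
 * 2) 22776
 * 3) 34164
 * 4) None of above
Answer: 1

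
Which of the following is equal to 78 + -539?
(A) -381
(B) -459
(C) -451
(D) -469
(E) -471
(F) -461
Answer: F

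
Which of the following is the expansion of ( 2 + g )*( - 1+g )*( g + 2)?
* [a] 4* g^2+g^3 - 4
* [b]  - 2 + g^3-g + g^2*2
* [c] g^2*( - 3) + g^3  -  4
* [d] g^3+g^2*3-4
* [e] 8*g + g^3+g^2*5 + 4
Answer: d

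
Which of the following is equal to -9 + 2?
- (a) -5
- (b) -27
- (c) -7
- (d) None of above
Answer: c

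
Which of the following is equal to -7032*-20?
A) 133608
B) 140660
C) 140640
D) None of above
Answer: C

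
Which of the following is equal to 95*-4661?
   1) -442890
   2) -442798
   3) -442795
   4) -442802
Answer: 3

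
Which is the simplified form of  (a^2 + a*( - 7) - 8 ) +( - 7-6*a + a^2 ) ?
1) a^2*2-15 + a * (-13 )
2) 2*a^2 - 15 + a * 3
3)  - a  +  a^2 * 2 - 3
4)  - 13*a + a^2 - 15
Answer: 1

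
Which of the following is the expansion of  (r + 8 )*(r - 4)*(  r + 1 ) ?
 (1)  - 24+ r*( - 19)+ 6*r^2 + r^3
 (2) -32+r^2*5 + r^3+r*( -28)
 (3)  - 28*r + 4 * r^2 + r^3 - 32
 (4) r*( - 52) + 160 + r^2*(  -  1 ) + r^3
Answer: 2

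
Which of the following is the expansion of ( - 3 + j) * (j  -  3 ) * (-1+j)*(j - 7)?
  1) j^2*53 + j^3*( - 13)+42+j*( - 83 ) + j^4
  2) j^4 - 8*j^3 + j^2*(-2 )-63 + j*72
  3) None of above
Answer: 3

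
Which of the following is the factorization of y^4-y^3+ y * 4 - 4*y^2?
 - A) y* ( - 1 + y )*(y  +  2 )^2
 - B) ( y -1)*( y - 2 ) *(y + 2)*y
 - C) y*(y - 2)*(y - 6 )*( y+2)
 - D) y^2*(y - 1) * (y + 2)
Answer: B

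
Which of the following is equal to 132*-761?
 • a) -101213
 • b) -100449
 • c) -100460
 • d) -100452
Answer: d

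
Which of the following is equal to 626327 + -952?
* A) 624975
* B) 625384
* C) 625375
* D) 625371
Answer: C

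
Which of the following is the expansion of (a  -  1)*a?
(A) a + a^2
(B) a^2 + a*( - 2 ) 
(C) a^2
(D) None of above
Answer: D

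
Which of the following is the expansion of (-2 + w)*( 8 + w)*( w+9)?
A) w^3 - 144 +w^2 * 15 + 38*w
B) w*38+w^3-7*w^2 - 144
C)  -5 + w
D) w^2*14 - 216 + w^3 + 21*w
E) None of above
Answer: A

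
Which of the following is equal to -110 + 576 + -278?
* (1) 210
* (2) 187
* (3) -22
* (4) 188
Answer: 4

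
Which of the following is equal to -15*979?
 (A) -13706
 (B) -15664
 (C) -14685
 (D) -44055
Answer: C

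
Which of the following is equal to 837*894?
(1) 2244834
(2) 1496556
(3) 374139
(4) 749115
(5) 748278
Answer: 5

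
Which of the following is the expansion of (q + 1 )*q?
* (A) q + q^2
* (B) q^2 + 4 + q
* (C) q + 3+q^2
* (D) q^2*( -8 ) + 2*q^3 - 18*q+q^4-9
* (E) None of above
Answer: A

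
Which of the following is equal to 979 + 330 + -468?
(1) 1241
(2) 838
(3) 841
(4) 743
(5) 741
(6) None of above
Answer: 3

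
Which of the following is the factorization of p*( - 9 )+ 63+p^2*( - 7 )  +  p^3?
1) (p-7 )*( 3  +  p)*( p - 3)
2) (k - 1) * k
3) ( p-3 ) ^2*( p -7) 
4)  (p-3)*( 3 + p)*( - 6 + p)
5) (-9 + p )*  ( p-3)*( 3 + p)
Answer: 1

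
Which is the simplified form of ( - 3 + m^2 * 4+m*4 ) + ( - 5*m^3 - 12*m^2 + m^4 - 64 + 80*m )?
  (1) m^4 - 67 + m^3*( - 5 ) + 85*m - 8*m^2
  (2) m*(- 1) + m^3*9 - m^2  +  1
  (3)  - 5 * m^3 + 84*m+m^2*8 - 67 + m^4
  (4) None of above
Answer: 4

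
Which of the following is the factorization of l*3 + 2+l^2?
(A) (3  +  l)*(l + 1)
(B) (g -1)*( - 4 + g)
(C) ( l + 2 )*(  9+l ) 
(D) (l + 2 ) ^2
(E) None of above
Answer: E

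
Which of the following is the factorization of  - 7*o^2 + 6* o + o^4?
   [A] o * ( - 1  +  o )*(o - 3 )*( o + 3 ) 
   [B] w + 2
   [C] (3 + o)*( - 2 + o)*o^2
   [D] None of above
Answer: D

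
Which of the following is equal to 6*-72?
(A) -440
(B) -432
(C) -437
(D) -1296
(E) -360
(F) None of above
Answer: B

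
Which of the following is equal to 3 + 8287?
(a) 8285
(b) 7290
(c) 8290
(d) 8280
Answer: c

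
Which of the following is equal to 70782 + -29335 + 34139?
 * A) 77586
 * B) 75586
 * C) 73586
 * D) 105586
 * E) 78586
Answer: B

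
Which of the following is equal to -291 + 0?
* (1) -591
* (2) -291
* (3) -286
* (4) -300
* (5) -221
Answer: 2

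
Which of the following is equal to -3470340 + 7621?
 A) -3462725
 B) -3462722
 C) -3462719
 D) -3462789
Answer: C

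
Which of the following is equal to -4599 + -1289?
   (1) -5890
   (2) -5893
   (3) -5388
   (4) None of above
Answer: 4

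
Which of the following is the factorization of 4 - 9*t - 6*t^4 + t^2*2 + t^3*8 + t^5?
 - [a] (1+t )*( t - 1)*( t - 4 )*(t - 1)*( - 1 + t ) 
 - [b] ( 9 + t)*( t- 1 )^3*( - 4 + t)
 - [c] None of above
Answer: a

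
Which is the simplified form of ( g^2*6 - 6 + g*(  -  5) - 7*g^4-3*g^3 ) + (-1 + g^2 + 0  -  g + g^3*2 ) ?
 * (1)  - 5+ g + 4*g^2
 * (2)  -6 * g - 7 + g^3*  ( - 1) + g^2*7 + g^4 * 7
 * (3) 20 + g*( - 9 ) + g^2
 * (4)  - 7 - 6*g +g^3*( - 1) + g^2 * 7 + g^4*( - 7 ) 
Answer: 4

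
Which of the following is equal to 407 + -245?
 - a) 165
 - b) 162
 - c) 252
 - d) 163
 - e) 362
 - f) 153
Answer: b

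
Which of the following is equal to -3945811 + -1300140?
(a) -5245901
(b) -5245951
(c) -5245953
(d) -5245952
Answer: b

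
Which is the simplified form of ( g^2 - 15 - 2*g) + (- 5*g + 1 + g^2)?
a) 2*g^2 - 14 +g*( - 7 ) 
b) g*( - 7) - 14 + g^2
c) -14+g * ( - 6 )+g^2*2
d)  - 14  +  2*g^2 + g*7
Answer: a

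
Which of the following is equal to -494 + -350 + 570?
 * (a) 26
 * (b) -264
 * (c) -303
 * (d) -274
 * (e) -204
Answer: d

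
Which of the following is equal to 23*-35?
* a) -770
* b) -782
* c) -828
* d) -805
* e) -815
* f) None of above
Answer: d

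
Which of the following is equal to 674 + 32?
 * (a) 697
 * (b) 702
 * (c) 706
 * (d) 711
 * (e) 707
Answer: c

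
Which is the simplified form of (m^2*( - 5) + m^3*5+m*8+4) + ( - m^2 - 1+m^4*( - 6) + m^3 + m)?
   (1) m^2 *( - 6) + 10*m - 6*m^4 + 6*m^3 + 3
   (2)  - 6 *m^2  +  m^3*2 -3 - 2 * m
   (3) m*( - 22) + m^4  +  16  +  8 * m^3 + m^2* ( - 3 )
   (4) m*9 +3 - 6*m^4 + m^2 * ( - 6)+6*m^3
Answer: 4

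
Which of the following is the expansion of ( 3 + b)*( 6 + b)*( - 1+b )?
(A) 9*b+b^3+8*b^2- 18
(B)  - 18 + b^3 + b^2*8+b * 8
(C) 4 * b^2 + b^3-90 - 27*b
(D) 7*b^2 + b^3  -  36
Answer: A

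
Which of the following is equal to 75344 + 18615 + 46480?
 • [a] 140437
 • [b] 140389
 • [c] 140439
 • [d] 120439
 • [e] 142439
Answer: c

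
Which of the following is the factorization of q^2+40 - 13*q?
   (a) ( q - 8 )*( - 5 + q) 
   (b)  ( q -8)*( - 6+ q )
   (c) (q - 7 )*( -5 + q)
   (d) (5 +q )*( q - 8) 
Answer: a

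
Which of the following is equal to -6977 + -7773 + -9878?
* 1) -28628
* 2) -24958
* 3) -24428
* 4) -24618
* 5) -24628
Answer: 5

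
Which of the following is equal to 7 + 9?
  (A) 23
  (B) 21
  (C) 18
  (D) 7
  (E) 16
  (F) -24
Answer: E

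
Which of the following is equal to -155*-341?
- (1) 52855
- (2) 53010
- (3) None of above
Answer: 1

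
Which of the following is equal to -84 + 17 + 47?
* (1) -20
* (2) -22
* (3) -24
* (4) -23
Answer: 1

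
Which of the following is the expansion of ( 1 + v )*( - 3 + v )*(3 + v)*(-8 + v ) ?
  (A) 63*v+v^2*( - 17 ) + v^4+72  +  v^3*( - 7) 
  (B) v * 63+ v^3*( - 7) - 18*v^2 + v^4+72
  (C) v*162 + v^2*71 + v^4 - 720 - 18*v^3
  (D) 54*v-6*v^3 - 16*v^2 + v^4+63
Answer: A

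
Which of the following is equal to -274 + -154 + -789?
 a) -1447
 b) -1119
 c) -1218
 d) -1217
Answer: d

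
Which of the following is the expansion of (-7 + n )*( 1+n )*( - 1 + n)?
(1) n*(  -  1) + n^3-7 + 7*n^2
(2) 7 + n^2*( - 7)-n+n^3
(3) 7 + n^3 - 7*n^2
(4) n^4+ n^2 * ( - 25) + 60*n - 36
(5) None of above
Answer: 2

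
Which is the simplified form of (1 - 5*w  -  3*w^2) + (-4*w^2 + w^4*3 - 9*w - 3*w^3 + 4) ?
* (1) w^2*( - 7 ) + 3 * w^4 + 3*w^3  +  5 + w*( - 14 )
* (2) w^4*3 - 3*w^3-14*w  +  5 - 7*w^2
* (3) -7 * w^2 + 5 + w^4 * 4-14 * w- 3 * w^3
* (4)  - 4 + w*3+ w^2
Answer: 2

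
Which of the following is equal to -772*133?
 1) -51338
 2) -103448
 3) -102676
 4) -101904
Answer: 3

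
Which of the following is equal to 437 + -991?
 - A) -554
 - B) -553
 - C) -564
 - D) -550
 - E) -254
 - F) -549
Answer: A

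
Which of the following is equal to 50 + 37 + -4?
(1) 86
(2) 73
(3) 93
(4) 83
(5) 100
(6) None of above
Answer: 4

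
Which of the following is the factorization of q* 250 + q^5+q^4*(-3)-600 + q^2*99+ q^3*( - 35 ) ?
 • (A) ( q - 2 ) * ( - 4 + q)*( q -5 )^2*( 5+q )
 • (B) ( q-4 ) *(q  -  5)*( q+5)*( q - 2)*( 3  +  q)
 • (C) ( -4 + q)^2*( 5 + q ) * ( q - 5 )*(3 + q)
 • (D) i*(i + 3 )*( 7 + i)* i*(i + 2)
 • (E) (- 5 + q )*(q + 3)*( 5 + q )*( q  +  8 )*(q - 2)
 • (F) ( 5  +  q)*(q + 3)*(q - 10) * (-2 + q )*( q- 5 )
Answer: B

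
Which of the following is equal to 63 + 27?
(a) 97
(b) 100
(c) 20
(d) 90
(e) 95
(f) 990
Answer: d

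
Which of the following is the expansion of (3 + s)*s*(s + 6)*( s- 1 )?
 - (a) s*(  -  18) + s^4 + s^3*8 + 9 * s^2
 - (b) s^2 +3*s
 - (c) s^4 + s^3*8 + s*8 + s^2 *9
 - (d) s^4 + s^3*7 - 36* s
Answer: a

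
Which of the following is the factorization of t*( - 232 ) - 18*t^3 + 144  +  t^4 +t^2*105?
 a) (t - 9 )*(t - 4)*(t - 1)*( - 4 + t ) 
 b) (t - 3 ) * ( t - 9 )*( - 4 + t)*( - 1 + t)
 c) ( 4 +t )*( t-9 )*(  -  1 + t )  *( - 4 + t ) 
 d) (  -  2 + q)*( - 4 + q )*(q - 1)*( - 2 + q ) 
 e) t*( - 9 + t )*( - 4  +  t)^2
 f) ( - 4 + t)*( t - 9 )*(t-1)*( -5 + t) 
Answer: a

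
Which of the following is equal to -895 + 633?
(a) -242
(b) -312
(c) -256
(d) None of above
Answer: d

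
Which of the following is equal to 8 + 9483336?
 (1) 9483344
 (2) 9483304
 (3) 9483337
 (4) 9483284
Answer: 1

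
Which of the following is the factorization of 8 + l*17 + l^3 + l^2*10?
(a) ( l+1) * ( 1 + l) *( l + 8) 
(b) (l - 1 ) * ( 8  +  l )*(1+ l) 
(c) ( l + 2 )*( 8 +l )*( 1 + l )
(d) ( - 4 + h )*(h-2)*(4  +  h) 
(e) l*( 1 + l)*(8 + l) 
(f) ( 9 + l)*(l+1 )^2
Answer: a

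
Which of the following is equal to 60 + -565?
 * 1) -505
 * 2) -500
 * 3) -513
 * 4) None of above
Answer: 1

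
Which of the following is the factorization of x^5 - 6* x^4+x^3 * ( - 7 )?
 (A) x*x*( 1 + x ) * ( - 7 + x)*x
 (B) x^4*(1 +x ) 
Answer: A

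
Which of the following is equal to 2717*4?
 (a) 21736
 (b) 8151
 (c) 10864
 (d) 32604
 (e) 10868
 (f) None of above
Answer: e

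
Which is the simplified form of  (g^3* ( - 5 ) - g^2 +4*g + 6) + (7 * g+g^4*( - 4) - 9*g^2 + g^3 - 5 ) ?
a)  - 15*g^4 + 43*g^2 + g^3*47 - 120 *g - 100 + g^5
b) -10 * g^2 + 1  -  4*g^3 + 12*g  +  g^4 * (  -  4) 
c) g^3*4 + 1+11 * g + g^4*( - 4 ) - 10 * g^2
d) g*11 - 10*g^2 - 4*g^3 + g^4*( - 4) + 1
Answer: d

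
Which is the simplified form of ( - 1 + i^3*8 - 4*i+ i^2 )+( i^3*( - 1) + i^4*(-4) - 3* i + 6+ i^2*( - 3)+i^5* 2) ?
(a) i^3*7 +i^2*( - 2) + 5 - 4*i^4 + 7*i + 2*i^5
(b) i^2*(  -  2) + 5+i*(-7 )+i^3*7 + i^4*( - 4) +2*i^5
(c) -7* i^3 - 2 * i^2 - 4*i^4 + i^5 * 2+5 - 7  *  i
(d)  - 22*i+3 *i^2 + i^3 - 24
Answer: b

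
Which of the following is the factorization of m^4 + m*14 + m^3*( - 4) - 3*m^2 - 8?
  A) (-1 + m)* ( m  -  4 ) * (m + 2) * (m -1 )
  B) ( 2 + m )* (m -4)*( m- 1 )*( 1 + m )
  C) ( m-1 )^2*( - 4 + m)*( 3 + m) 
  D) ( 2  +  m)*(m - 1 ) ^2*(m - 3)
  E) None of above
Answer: A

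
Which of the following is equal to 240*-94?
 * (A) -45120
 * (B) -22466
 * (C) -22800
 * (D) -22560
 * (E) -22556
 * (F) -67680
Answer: D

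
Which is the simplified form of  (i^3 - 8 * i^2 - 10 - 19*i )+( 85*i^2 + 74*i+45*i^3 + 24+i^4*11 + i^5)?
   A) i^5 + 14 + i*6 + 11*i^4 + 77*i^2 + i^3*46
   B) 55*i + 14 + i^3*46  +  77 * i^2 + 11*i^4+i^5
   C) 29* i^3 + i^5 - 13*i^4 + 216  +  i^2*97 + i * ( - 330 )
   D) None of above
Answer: B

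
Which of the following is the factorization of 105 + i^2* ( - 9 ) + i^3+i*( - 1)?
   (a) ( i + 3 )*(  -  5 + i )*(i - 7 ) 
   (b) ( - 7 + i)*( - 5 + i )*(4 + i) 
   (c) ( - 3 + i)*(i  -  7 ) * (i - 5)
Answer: a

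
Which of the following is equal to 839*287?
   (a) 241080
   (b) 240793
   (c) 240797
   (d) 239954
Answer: b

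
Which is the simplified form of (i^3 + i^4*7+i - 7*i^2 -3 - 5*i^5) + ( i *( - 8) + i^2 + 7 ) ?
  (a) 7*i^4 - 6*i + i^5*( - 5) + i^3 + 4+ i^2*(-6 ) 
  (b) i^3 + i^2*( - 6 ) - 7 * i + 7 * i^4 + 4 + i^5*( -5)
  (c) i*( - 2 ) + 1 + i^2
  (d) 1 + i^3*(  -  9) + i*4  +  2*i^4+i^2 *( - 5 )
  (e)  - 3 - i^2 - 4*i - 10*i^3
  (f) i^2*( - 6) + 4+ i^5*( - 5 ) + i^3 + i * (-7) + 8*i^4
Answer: b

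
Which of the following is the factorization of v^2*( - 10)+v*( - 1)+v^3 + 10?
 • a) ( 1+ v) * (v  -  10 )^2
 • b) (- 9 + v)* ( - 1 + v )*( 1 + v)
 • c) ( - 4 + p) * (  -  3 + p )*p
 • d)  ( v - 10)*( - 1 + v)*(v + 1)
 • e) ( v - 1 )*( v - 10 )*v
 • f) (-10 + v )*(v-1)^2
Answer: d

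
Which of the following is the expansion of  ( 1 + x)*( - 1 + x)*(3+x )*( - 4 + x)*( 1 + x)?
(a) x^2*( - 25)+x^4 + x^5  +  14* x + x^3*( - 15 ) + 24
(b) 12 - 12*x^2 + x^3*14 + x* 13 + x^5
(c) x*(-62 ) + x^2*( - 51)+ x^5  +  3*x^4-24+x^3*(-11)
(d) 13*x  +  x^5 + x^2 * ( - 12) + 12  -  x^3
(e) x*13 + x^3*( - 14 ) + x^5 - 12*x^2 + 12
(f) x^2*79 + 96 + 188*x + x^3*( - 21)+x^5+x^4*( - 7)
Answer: e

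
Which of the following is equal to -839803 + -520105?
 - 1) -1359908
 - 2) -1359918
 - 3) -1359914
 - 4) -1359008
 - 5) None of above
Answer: 1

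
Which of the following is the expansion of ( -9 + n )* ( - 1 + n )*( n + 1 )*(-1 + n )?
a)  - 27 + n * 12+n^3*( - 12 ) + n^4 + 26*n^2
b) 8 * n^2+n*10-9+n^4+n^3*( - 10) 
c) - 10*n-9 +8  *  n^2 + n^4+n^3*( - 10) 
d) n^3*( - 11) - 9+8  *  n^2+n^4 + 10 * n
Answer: b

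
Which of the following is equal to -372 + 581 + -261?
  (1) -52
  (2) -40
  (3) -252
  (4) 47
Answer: 1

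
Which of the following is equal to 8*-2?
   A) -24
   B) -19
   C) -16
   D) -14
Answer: C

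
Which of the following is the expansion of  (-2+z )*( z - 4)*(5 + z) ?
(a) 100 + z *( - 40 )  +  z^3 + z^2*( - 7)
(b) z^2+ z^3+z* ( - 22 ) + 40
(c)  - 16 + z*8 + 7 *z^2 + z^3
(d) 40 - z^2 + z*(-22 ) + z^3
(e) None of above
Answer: d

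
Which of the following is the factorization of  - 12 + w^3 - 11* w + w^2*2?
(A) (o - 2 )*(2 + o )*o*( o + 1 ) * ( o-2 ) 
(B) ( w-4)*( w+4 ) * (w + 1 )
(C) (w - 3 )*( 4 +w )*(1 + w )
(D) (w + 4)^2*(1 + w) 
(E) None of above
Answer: C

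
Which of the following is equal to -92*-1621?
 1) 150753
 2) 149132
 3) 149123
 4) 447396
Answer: 2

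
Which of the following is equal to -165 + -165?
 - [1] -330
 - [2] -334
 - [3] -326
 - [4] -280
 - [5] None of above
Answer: 1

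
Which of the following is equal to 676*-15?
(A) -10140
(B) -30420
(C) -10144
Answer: A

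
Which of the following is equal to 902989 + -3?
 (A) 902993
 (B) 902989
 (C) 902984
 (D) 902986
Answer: D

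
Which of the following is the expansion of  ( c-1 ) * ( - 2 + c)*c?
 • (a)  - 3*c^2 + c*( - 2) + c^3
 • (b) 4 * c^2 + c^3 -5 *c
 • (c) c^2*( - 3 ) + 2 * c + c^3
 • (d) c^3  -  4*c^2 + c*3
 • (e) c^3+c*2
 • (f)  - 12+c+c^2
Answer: c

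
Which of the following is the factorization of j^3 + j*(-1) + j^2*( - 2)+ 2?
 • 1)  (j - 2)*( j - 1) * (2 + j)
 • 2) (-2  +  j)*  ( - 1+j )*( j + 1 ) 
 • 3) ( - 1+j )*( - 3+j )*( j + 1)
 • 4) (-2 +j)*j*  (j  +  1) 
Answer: 2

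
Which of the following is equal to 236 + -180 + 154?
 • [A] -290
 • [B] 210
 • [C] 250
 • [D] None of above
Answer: B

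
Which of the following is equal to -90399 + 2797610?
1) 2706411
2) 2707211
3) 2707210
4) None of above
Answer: 2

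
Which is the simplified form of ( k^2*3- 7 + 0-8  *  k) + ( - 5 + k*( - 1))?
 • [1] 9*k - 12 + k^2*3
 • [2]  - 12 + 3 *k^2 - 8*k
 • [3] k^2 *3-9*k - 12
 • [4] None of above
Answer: 3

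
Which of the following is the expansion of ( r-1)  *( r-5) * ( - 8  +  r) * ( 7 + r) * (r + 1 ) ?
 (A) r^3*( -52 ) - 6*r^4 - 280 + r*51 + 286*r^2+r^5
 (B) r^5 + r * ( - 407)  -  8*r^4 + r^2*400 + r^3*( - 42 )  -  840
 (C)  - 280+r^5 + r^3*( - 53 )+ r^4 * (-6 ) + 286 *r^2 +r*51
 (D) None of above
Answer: A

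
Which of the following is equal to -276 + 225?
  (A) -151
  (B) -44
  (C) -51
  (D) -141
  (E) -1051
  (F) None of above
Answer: C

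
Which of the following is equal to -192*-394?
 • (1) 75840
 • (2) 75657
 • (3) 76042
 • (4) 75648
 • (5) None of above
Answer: 4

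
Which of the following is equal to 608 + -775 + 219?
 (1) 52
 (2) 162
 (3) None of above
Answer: 1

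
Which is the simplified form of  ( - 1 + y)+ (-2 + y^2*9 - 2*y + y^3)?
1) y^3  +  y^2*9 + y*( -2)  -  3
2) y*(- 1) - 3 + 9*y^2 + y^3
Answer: 2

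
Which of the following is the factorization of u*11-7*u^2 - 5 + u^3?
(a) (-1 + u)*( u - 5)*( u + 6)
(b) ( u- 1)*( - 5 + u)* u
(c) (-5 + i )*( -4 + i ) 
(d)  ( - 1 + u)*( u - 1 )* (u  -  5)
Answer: d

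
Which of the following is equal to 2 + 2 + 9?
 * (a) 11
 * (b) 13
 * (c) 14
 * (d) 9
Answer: b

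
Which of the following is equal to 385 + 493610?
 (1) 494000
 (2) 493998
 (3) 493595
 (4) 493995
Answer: 4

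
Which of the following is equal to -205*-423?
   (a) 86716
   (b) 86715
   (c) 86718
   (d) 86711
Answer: b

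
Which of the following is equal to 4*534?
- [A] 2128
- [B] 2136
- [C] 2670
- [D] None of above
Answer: B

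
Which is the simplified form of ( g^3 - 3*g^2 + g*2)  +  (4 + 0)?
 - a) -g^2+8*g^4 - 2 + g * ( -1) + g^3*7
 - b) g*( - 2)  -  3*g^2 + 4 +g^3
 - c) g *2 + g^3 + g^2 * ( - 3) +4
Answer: c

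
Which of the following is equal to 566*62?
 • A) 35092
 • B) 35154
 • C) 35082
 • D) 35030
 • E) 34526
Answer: A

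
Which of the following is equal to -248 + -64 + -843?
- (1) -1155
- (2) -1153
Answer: 1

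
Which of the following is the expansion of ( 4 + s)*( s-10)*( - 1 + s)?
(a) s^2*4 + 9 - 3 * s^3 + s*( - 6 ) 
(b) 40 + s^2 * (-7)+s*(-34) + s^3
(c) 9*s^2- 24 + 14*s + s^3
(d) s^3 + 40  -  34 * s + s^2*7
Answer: b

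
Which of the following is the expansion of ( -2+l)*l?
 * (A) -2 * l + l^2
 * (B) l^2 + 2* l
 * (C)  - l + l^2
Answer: A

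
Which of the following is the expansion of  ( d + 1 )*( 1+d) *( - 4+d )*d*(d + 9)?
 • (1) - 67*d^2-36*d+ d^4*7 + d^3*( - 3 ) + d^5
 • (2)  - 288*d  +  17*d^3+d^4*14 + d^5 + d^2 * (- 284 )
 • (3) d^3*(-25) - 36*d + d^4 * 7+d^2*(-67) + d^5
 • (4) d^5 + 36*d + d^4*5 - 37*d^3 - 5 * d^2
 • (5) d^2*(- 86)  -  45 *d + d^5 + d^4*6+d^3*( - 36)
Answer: 3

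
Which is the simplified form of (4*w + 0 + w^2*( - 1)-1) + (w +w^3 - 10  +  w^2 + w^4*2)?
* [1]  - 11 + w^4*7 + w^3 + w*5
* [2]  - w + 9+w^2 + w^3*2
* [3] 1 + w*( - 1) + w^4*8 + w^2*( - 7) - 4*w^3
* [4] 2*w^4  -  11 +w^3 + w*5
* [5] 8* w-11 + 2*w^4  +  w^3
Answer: 4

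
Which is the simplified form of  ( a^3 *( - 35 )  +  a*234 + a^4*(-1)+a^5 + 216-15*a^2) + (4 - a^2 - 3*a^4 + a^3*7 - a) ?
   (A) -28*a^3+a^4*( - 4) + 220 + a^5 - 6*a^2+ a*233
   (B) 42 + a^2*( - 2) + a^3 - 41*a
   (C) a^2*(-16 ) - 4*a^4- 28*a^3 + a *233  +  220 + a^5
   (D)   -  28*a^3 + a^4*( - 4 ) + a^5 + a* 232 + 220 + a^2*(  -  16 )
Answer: C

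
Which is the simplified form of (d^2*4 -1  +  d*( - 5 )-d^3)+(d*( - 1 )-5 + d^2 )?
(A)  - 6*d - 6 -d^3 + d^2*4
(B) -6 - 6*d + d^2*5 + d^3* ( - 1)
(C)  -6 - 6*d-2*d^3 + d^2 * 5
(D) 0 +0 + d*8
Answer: B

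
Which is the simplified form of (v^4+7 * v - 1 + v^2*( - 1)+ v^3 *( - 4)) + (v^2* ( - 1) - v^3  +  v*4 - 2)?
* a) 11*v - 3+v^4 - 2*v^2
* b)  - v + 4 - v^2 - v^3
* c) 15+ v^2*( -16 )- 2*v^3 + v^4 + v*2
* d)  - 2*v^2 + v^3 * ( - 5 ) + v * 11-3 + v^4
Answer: d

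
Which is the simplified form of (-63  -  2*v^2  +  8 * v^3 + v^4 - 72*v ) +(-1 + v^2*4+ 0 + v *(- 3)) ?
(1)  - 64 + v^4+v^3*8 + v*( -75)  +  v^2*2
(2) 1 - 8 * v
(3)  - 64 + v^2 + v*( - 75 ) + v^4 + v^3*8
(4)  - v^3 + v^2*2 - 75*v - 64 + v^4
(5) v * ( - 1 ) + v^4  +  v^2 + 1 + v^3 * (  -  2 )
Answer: 1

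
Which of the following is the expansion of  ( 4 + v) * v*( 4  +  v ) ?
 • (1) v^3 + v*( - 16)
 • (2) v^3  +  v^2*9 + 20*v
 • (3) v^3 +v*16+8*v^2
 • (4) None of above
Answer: 3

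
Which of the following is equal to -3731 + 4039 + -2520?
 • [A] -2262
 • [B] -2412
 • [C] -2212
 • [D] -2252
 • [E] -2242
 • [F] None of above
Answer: C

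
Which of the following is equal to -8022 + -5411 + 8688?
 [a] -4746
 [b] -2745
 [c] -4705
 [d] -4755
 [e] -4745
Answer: e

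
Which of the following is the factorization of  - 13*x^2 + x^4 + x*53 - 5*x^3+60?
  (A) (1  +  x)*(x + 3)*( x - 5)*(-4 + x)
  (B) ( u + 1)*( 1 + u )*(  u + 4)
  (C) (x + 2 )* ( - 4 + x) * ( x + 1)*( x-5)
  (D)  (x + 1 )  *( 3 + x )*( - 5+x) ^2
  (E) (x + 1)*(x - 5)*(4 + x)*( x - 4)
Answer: A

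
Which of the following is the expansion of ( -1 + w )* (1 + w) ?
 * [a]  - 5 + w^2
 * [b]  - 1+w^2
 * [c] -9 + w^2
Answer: b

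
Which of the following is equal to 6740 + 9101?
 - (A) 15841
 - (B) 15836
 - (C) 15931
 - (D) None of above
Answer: A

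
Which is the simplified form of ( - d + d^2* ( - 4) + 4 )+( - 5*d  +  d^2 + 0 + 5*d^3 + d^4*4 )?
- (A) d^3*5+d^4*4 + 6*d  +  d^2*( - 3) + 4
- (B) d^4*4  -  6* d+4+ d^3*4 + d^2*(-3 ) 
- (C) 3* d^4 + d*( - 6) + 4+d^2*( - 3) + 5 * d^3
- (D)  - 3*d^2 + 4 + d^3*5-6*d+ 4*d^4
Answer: D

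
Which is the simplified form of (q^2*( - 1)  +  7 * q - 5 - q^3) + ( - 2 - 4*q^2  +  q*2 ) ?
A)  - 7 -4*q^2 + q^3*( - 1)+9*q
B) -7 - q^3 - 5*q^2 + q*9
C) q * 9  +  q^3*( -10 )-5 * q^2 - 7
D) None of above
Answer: B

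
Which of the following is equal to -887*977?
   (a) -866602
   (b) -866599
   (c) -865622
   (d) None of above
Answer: b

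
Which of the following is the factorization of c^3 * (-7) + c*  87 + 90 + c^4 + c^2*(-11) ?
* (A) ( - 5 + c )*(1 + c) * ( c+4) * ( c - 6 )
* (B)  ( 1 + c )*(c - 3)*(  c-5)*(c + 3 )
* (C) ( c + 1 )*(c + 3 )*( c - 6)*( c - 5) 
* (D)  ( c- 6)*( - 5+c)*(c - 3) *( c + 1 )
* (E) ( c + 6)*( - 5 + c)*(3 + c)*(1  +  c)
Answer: C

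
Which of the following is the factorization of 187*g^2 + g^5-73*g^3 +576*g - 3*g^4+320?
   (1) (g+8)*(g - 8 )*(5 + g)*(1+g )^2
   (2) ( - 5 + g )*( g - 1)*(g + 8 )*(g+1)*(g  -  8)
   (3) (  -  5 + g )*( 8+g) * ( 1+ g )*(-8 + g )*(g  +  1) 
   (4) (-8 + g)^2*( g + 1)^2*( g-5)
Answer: 3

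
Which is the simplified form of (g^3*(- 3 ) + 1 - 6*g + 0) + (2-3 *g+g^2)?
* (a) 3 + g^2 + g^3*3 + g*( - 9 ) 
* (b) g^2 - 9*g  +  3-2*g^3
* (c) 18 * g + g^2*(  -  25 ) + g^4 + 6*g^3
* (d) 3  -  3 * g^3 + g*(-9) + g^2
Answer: d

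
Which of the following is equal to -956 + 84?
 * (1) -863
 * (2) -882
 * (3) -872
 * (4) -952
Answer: 3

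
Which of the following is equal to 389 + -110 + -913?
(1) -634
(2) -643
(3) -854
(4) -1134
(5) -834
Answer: 1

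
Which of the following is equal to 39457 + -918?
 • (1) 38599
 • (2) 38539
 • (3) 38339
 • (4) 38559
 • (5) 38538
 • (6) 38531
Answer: 2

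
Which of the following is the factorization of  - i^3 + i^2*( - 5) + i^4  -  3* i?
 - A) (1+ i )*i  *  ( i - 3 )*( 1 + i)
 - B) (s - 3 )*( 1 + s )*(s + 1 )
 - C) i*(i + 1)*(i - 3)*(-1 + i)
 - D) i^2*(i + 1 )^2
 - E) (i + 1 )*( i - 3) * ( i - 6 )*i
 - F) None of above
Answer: A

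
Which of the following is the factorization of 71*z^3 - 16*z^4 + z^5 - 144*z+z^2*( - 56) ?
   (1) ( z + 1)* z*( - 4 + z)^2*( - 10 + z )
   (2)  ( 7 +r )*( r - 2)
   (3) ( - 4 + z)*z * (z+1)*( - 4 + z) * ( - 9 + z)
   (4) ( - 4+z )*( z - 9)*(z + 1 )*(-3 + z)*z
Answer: 3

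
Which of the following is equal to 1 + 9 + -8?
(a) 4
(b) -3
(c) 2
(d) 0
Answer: c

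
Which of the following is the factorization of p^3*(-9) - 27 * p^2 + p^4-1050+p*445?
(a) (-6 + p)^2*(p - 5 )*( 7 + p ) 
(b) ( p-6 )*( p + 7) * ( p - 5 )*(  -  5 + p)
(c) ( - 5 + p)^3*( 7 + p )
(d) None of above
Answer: b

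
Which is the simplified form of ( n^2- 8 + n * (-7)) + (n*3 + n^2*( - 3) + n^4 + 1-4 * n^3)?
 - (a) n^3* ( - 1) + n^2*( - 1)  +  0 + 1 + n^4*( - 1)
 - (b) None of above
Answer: b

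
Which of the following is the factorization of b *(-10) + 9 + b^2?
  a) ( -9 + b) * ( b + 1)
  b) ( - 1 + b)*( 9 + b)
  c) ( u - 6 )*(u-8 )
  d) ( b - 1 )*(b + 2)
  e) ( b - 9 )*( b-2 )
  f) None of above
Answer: f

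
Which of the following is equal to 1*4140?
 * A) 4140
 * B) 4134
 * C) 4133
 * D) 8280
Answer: A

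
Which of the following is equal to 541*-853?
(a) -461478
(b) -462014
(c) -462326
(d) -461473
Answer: d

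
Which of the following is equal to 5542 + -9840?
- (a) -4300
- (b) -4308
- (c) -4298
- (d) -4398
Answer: c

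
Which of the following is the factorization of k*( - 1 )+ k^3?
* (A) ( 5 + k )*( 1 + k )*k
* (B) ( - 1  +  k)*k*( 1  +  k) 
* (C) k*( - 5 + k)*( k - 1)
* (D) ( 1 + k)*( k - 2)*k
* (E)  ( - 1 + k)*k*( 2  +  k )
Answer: B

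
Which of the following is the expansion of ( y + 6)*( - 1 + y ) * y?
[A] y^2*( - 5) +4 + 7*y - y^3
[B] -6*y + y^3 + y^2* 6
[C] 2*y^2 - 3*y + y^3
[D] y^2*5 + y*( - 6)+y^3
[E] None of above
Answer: D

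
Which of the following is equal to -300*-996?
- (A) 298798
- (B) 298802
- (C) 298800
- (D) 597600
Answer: C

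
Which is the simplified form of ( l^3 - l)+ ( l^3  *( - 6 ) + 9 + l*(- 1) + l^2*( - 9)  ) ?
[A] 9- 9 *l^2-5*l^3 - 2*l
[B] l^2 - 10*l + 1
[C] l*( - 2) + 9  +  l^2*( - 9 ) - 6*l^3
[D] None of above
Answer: A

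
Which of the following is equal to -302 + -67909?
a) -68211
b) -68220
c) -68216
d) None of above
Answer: a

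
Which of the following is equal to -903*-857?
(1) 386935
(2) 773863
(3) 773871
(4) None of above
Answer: 3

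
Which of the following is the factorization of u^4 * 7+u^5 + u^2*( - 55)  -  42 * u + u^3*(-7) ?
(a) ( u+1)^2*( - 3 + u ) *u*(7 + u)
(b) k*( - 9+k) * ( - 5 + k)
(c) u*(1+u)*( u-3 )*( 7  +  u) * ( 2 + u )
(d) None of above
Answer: c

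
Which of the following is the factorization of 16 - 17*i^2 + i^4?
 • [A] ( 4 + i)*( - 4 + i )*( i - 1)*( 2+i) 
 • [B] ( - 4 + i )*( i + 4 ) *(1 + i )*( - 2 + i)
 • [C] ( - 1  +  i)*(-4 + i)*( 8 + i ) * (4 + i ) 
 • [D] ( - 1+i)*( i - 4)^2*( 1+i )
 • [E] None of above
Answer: E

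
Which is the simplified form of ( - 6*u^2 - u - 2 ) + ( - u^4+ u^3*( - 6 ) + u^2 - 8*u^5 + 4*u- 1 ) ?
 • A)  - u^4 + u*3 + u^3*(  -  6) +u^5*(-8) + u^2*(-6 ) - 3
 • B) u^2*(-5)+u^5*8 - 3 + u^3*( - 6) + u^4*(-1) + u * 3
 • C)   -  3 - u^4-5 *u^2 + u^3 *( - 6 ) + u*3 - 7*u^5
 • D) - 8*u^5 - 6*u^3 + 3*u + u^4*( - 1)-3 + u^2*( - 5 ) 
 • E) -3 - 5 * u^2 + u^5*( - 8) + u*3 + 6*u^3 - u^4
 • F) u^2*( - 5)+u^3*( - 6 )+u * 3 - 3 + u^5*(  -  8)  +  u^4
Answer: D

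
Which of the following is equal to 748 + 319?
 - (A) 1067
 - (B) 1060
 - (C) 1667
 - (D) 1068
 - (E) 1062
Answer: A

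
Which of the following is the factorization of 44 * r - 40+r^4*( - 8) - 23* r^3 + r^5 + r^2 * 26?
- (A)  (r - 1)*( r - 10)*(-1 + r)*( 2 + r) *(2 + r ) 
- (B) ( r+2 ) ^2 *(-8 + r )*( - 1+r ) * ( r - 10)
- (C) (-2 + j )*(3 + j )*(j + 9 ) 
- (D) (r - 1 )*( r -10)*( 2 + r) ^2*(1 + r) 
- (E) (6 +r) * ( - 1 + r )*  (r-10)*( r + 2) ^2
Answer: A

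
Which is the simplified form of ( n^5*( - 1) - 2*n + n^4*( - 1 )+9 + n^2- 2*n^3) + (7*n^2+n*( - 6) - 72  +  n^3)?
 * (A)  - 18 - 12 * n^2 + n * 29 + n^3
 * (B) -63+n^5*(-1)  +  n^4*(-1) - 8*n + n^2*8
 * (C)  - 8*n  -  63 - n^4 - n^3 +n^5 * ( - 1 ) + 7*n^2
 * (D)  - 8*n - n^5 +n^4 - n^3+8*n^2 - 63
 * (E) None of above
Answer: E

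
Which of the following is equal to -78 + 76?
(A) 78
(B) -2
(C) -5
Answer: B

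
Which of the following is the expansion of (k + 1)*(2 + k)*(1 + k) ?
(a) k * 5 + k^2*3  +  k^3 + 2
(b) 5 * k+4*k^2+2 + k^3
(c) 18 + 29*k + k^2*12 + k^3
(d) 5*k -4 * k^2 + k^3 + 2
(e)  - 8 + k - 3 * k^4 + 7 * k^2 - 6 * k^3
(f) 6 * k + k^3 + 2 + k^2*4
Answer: b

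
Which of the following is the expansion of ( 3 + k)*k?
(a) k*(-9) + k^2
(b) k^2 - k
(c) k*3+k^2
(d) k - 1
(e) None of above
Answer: c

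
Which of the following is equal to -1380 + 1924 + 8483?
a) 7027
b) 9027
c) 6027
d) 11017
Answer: b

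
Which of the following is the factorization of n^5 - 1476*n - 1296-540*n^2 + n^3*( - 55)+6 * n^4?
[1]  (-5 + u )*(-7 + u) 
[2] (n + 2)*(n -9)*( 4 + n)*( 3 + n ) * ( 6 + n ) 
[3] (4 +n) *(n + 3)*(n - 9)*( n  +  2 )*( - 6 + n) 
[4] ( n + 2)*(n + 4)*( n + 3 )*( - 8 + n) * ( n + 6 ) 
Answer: 2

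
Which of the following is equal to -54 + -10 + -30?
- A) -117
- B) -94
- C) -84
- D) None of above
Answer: B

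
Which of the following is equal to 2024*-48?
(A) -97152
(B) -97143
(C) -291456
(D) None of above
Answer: A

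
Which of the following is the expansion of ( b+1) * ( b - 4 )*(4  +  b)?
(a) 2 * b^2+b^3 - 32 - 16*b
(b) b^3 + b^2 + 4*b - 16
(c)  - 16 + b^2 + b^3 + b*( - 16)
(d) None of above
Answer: c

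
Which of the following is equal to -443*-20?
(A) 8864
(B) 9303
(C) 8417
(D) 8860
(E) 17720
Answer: D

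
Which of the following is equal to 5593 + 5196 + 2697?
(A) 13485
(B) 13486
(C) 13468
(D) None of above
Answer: B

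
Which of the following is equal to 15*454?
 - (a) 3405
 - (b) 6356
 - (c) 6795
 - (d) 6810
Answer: d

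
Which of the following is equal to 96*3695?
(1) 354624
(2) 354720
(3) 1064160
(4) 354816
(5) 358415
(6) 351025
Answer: 2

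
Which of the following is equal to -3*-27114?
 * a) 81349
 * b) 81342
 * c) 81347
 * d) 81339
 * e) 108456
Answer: b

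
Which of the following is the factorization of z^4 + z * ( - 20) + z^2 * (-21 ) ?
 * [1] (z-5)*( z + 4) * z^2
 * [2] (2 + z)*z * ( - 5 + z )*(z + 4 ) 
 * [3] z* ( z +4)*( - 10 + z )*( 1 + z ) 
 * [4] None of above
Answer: 4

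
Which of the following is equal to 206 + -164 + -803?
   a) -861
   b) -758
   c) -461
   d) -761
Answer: d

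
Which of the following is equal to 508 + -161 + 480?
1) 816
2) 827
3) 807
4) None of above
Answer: 2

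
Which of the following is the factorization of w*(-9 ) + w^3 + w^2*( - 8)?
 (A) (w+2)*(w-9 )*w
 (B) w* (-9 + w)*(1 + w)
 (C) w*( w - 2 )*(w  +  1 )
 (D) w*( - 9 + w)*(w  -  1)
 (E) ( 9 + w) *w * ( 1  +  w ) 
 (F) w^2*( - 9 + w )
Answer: B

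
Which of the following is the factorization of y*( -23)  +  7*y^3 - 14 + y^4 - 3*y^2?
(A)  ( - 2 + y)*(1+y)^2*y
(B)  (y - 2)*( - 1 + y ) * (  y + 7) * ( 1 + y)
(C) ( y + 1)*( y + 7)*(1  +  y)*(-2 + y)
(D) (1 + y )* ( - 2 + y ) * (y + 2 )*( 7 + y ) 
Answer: C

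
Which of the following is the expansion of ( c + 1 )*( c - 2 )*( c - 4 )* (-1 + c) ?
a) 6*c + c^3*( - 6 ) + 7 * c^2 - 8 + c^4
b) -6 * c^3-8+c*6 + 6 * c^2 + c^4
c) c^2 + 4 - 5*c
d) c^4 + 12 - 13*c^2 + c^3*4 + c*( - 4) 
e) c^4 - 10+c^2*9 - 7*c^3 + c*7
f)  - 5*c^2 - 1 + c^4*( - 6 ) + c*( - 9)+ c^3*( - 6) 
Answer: a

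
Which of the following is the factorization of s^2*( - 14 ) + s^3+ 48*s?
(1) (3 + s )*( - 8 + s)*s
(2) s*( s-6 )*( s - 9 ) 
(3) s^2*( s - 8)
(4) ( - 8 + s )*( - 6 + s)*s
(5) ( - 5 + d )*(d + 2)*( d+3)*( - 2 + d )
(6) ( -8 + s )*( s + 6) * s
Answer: 4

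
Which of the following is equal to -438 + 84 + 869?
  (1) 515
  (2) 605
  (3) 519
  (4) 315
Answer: 1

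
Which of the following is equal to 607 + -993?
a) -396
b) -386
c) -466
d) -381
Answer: b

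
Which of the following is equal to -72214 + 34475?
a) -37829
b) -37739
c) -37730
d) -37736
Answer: b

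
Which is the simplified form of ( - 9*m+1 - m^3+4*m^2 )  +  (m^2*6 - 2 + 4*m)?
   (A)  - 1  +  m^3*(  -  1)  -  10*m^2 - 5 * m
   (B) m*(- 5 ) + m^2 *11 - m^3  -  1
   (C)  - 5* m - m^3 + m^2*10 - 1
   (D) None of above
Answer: C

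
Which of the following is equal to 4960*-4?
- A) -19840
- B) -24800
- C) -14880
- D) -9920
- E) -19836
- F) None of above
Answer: A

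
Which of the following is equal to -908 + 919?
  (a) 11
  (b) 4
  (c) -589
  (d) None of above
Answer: a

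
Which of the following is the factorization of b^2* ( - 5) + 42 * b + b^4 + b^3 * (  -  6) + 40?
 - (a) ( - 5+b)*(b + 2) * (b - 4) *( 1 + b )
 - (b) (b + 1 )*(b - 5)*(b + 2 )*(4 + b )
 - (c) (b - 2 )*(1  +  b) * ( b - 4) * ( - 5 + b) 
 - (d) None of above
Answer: a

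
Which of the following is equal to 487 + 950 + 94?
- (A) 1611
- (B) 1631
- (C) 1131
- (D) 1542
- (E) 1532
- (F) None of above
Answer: F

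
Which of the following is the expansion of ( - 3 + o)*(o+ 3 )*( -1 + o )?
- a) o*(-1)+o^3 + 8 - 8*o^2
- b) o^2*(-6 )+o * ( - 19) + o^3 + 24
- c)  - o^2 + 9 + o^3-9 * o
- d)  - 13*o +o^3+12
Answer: c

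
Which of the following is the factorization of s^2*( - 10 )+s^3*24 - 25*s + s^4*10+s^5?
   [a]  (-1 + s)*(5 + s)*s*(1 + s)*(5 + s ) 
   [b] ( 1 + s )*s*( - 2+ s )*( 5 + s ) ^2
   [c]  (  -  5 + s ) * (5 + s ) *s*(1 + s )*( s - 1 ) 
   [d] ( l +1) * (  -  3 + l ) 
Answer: a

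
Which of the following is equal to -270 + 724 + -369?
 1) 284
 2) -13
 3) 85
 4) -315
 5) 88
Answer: 3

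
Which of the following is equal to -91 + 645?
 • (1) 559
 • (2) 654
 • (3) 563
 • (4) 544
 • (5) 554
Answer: 5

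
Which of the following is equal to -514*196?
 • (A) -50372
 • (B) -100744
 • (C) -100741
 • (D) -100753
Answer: B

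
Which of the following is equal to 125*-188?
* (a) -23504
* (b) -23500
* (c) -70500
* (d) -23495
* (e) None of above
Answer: b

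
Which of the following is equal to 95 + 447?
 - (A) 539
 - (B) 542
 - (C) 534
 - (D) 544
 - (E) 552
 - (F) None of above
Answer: B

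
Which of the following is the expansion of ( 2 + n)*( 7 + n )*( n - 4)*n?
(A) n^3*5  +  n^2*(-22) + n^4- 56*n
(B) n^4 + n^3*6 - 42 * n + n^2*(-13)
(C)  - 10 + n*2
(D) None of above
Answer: A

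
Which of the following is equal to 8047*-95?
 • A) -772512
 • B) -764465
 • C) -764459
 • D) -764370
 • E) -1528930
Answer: B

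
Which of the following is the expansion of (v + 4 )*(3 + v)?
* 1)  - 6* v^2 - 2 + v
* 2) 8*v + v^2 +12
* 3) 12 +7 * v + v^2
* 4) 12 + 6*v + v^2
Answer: 3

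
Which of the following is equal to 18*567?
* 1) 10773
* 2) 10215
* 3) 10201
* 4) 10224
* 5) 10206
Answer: 5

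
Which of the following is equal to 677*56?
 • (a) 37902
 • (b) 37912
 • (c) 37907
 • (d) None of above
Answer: b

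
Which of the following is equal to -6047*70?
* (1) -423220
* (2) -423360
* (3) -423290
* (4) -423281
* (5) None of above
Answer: 3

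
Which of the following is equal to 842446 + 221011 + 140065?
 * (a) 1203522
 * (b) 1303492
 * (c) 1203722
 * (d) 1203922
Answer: a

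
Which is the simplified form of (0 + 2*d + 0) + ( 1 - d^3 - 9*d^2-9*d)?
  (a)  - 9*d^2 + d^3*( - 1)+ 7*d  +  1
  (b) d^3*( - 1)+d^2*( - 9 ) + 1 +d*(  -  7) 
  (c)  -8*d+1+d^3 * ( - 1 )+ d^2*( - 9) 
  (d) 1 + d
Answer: b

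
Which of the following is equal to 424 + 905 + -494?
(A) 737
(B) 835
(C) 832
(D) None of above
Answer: B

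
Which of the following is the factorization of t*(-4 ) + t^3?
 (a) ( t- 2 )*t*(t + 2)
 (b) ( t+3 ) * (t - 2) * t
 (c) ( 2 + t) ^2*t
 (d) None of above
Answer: a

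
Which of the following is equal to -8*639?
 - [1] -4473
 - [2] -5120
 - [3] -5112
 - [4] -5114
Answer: 3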